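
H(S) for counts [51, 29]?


Probabilities: [51/80, 29/80] ≈ [0.6375, 0.3625]
H = -((51/80)·log₂(51/80) + (29/80)·log₂(29/80))
  = 0.9447 bits

0.9447 bits


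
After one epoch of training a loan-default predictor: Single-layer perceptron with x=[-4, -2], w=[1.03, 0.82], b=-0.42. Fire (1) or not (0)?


z = (-4)·(1.03) + (-2)·(0.82) - 0.42
  = -6.18
step(z) = 0 (z<0)

0


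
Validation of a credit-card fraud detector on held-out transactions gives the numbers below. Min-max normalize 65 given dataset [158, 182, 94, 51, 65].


min=51, max=182
(65-51)/(182-51) = 14/131 = 0.1069

0.1069


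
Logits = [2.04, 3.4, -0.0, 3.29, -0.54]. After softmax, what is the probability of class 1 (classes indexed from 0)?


Exponentials: e^2.04=7.6906, e^3.4=29.9641, e^-0.0=1, e^3.29=26.8429, e^-0.54=0.5827
Sum = 66.0803
Softmax = [0.1164, 0.4534, 0.0151, 0.4062, 0.0088]
p[1] = 29.9641/66.0803 = 0.4534

0.4534


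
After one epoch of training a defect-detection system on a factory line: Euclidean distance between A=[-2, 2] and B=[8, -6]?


d = √((-2-8)² + (2+ 6)²)
  = √(100 + 64)
  = √164 = 12.8062

12.8062


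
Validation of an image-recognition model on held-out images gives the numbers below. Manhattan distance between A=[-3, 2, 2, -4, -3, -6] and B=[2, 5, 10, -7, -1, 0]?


d = |-3-2| + |2-5| + |2-10| + |-4+ 7| + |-3+ 1| + |-6-0|
  = 5 + 3 + 8 + 3 + 2 + 6
  = 27

27


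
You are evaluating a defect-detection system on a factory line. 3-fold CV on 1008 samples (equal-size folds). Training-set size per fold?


Fold size = 1008/3 = 336
Training per fold = 1008 - 336 = 672

672


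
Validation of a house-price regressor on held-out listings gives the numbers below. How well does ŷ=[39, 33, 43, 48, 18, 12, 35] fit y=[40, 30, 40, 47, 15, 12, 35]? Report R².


ȳ = 31.2857
SS_res = Σ(y-ŷ)² = 29
SS_tot = Σ(y-ȳ)² = 1051.43
R² = 1 - SS_res/SS_tot = 1 - 0.0276 = 0.9724

0.9724


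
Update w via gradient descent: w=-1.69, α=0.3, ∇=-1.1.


w_new = w - α·∇
= -1.69 - 0.3·-1.1
= -1.69 + 0.33
= -1.36

-1.36


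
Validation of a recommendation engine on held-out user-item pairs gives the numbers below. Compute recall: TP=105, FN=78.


Recall = TP/(TP+FN)
= 105/(105+78)
= 105/183 = 57.38%

57.38%


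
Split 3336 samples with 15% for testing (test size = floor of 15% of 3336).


Test = ⌊3336·15/100⌋ = 500
Train = 3336 - 500 = 2836

Train: 2836, Test: 500


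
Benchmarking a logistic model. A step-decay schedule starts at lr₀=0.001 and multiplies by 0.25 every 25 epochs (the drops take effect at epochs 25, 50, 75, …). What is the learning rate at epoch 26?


n_drops = ⌊26/25⌋ = 1
lr = 0.001·0.25^1 = 0.001·0.25 = 0.00025

0.00025


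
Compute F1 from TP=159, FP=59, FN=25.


Precision = 159/218 = 0.7294
Recall = 159/184 = 0.8641
F1 = 2·P·R/(P+R) = 2·TP/(2·TP+FP+FN) = 318/(318+59+25) = 318/402 = 0.791

0.791


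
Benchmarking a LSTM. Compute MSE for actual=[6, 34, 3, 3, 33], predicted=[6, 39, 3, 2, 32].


Squared errors: (6-6)²=0, (34-39)²=25, (3-3)²=0, (3-2)²=1, (33-32)²=1
Sum = 27
MSE = 27/5 = 27/5

27/5


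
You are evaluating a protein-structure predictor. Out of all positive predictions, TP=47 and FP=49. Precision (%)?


Precision = TP/(TP+FP)
= 47/(47+49)
= 47/96 = 48.96%

48.96%


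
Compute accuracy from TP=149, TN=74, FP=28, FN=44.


Accuracy = (TP+TN)/(TP+TN+FP+FN)
= (149+74)/(295)
= 223/295 = 75.59%

75.59%


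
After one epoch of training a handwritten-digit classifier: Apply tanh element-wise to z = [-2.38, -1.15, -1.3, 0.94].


tanh(-2.38) = -0.983
tanh(-1.15) = -0.8178
tanh(-1.3) = -0.8617
tanh(0.94) = 0.7352
result = [-0.983, -0.8178, -0.8617, 0.7352]

[-0.983, -0.8178, -0.8617, 0.7352]


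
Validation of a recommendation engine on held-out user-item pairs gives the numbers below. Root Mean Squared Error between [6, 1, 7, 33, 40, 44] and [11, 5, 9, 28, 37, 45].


MSE = 80/6 = 13.3333
RMSE = √(80/6) = 3.6515

3.6515


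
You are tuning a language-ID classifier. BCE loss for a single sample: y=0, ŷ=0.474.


BCE = -[y·ln(p) + (1-y)·ln(1-p)]
= -0 - 1·ln(1-0.474)
= -ln(0.526) = 0.6425

0.6425


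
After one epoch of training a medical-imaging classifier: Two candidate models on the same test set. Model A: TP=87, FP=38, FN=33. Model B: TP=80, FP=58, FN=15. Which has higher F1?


Model A: P=87/125=0.696, R=87/120=0.725, F1=2PR/(P+R)=2TP/(2TP+FP+FN)=174/245=0.7102
Model B: P=80/138=0.5797, R=80/95=0.8421, F1=2PR/(P+R)=2TP/(2TP+FP+FN)=160/233=0.6867
0.7102 > 0.6867 → Model A

Model A


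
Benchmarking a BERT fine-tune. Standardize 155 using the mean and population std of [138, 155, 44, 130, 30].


μ = 99.4, σ = 51.7749
z = (155 - 99.4)/51.7749 = 1.0739

1.0739


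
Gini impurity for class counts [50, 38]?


Probabilities: [50/88, 38/88] ≈ [0.5682, 0.4318]
Σpᵢ² = (2500 + 1444)/88² = 3944/7744
Gini = 1 - Σpᵢ² = 1 - 3944/7744 = 0.4907

0.4907


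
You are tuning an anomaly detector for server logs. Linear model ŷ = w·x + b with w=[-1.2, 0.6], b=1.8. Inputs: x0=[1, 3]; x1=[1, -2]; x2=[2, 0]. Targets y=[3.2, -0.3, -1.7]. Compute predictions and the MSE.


ŷ0 = (-1.2)·(1) + (0.6)·(3) + 1.8 = 2.4
ŷ1 = (-1.2)·(1) + (0.6)·(-2) + 1.8 = -0.6
ŷ2 = (-1.2)·(2) + (0.6)·(0) + 1.8 = -0.6
errors² = [0.64, 0.09, 1.21]
MSE = 1.9400/3 = 0.6467

0.6467


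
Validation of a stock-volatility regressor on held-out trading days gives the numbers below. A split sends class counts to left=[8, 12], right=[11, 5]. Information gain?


Parent = [19, 17], H_parent = 0.9978
H_left = 0.971 (n=20), H_right = 0.896 (n=16)
H_children = (20/36)·0.971 + (16/36)·0.896 = 0.9377
IG = 0.9978 - 0.9377 = 0.0601

0.0601


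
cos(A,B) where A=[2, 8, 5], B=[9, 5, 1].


A·B = 2·9 + 8·5 + 5·1 = 63
‖A‖ = √93 = 9.6437, ‖B‖ = √107 = 10.3441
cos = 63/(√93·√107) = 63/√9951 = 0.6315

0.6315


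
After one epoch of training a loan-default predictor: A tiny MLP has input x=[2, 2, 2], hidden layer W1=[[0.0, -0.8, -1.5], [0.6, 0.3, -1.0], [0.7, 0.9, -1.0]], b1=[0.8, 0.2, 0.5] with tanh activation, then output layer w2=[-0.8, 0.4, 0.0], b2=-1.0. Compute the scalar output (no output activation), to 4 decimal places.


z1[0] = (0.0)·(2) + (-0.8)·(2) + (-1.5)·(2) + 0.8 = -3.8
z1[1] = (0.6)·(2) + (0.3)·(2) + (-1.0)·(2) + 0.2 = 0.0
z1[2] = (0.7)·(2) + (0.9)·(2) + (-1.0)·(2) + 0.5 = 1.7
h = tanh(z1) = [-0.999, 0.0, 0.9354]
output = (-0.8)·(-0.999) + (0.4)·(0.0) + (0.0)·(0.9354) - 1.0 = -0.2008

-0.2008


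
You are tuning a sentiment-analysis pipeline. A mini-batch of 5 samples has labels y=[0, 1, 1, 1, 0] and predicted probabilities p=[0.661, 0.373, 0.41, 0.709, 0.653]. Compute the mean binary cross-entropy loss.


L[0] = -ln(1-0.661) = -ln(0.339) = 1.0818
L[1] = -ln(0.373) = 0.9862
L[2] = -ln(0.41) = 0.8916
L[3] = -ln(0.709) = 0.3439
L[4] = -ln(1-0.653) = -ln(0.347) = 1.0584
mean = (1.0818 + 0.9862 + 0.8916 + 0.3439 + 1.0584)/5 = 0.8724

0.8724


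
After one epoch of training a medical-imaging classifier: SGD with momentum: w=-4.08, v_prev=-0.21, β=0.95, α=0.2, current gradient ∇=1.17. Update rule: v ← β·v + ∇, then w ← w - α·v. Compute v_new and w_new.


v_new = 0.95·-0.21 + 1.17 = -0.1995 + 1.17 = 0.9705
w_new = -4.08 - 0.2·0.9705 = -4.08 - 0.1941 = -4.2741

v_new=0.9705, w_new=-4.2741


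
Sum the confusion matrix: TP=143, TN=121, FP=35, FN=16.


Total = TP + TN + FP + FN
= 143 + 121 + 35 + 16
= 315
(Predicted positive: 178, predicted negative: 137)

315


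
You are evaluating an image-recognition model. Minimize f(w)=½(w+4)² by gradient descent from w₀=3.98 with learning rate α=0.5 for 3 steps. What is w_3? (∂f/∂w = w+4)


step 1: grad = 3.98+4 = 7.98; w = 3.98 - 0.5·(7.98) = -0.01
step 2: grad = -0.01+4 = 3.99; w = -0.01 - 0.5·(3.99) = -2.005
step 3: grad = -2.005+4 = 1.995; w = -2.005 - 0.5·(1.995) = -3.0025

-3.0025


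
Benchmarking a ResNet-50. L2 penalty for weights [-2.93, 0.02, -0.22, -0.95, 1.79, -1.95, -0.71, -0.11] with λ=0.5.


‖w‖₂² = (-2.93)² + (0.02)² + (-0.22)² + (-0.95)² + (1.79)² + (-1.95)² + (-0.71)² + (-0.11)²
     = 8.5849 + 0.0004 + 0.0484 + 0.9025 + 3.2041 + 3.8025 + 0.5041 + 0.0121
     = 17.059
λ·‖w‖₂² = 0.5·17.059 = 8.5295

8.5295


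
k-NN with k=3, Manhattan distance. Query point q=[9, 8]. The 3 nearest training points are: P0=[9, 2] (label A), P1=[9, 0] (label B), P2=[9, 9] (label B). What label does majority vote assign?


d(q,P0) = 6  (label A)
d(q,P1) = 8  (label B)
d(q,P2) = 1  (label B)
Votes: A=1, B=2
Majority → B

B


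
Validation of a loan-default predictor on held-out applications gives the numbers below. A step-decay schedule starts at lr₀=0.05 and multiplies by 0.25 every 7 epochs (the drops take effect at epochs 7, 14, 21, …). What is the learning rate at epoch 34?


n_drops = ⌊34/7⌋ = 4
lr = 0.05·0.25^4 = 0.05·0.00390625 = 0.0001953125

0.0001953125


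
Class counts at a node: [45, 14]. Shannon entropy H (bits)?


Probabilities: [45/59, 14/59] ≈ [0.7627, 0.2373]
H = -((45/59)·log₂(45/59) + (14/59)·log₂(14/59))
  = 0.7905 bits

0.7905 bits


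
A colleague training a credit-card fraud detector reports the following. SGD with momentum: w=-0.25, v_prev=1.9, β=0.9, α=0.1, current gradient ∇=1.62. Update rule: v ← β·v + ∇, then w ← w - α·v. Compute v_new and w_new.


v_new = 0.9·1.9 + 1.62 = 1.71 + 1.62 = 3.33
w_new = -0.25 - 0.1·3.33 = -0.25 - 0.333 = -0.583

v_new=3.33, w_new=-0.583


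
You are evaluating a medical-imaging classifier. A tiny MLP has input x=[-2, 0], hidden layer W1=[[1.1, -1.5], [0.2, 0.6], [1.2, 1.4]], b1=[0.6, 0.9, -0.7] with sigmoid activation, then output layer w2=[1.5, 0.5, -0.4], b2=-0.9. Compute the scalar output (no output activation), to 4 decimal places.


z1[0] = (1.1)·(-2) + (-1.5)·(0) + 0.6 = -1.6
z1[1] = (0.2)·(-2) + (0.6)·(0) + 0.9 = 0.5
z1[2] = (1.2)·(-2) + (1.4)·(0) - 0.7 = -3.1
h = sigmoid(z1) = [0.168, 0.6225, 0.0431]
output = (1.5)·(0.168) + (0.5)·(0.6225) + (-0.4)·(0.0431) - 0.9 = -0.354

-0.354


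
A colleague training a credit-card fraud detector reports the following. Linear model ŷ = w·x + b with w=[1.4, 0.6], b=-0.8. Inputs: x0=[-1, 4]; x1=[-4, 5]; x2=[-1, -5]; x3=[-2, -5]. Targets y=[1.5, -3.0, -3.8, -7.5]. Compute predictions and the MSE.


ŷ0 = (1.4)·(-1) + (0.6)·(4) - 0.8 = 0.2
ŷ1 = (1.4)·(-4) + (0.6)·(5) - 0.8 = -3.4
ŷ2 = (1.4)·(-1) + (0.6)·(-5) - 0.8 = -5.2
ŷ3 = (1.4)·(-2) + (0.6)·(-5) - 0.8 = -6.6
errors² = [1.69, 0.16, 1.96, 0.81]
MSE = 4.6200/4 = 1.155

1.155


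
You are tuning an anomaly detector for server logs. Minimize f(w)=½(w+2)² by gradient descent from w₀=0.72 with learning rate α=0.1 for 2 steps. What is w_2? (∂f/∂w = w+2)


step 1: grad = 0.72+2 = 2.72; w = 0.72 - 0.1·(2.72) = 0.448
step 2: grad = 0.448+2 = 2.448; w = 0.448 - 0.1·(2.448) = 0.2032

0.2032


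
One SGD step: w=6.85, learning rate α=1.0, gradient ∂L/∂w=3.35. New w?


w_new = w - α·∇
= 6.85 - 1.0·3.35
= 6.85 - 3.35
= 3.5

3.5


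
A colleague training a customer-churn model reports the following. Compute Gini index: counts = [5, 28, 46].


Probabilities: [5/79, 28/79, 46/79] ≈ [0.0633, 0.3544, 0.5823]
Σpᵢ² = (25 + 784 + 2116)/79² = 2925/6241
Gini = 1 - Σpᵢ² = 1 - 2925/6241 = 0.5313

0.5313


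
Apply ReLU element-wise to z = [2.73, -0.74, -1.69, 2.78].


ReLU(2.73) = max(0, 2.73) = 2.73
ReLU(-0.74) = max(0, -0.74) = 0.0
ReLU(-1.69) = max(0, -1.69) = 0.0
ReLU(2.78) = max(0, 2.78) = 2.78
result = [2.73, 0.0, 0.0, 2.78]

[2.73, 0.0, 0.0, 2.78]


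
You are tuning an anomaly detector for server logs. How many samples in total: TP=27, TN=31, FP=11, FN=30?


Total = TP + TN + FP + FN
= 27 + 31 + 11 + 30
= 99
(Predicted positive: 38, predicted negative: 61)

99


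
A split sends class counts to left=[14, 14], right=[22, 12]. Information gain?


Parent = [36, 26], H_parent = 0.9812
H_left = 1 (n=28), H_right = 0.9367 (n=34)
H_children = (28/62)·1 + (34/62)·0.9367 = 0.9653
IG = 0.9812 - 0.9653 = 0.0159

0.0159


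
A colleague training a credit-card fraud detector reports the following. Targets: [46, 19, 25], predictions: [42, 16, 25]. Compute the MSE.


Squared errors: (46-42)²=16, (19-16)²=9, (25-25)²=0
Sum = 25
MSE = 25/3 = 25/3

25/3


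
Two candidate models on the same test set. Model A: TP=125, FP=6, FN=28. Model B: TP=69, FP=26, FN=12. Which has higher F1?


Model A: P=125/131=0.9542, R=125/153=0.817, F1=2PR/(P+R)=2TP/(2TP+FP+FN)=250/284=0.8803
Model B: P=69/95=0.7263, R=69/81=0.8519, F1=2PR/(P+R)=2TP/(2TP+FP+FN)=138/176=0.7841
0.8803 > 0.7841 → Model A

Model A


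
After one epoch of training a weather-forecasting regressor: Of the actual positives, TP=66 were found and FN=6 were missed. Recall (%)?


Recall = TP/(TP+FN)
= 66/(66+6)
= 66/72 = 91.67%

91.67%


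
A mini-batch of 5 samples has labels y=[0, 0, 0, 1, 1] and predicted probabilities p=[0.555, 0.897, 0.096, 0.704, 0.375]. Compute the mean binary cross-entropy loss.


L[0] = -ln(1-0.555) = -ln(0.445) = 0.8097
L[1] = -ln(1-0.897) = -ln(0.103) = 2.273
L[2] = -ln(1-0.096) = -ln(0.904) = 0.1009
L[3] = -ln(0.704) = 0.351
L[4] = -ln(0.375) = 0.9808
mean = (0.8097 + 2.273 + 0.1009 + 0.351 + 0.9808)/5 = 0.9031

0.9031


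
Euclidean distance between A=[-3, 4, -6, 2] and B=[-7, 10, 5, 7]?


d = √((-3+ 7)² + (4-10)² + (-6-5)² + (2-7)²)
  = √(16 + 36 + 121 + 25)
  = √198 = 14.0712

14.0712


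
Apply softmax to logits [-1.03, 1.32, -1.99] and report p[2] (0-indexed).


Exponentials: e^-1.03=0.357, e^1.32=3.7434, e^-1.99=0.1367
Sum = 4.2371
Softmax = [0.0843, 0.8835, 0.0323]
p[2] = 0.1367/4.2371 = 0.0323

0.0323


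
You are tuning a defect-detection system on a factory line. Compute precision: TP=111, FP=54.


Precision = TP/(TP+FP)
= 111/(111+54)
= 111/165 = 67.27%

67.27%


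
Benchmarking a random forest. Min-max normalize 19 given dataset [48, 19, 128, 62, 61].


min=19, max=128
(19-19)/(128-19) = 0/109 = 0.0

0.0


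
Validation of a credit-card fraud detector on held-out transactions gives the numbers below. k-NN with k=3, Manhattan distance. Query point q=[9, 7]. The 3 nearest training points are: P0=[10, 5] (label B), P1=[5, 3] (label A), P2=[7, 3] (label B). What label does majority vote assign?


d(q,P0) = 3  (label B)
d(q,P1) = 8  (label A)
d(q,P2) = 6  (label B)
Votes: A=1, B=2
Majority → B

B


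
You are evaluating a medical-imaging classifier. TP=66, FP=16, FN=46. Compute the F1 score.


Precision = 66/82 = 0.8049
Recall = 66/112 = 0.5893
F1 = 2·P·R/(P+R) = 2·TP/(2·TP+FP+FN) = 132/(132+16+46) = 132/194 = 0.6804

0.6804


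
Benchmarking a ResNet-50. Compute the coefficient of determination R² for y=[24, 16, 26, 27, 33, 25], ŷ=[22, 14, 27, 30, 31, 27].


ȳ = 25.1667
SS_res = Σ(y-ŷ)² = 26
SS_tot = Σ(y-ȳ)² = 150.83
R² = 1 - SS_res/SS_tot = 1 - 0.1724 = 0.8276

0.8276


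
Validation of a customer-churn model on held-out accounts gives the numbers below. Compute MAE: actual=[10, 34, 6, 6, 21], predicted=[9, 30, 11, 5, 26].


Absolute errors: |10-9|=1, |34-30|=4, |6-11|=5, |6-5|=1, |21-26|=5
Sum = 16
MAE = 16/5 = 16/5

16/5


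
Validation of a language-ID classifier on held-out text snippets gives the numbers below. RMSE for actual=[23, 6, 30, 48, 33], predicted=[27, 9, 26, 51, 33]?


MSE = 50/5 = 10
RMSE = √(50/5) = 3.1623

3.1623


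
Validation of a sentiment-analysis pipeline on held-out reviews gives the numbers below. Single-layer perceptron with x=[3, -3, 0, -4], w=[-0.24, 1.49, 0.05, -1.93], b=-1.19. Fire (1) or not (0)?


z = (3)·(-0.24) + (-3)·(1.49) + (0)·(0.05) + (-4)·(-1.93) - 1.19
  = 1.34
step(z) = 1 (z≥0)

1


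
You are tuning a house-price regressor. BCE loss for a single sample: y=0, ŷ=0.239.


BCE = -[y·ln(p) + (1-y)·ln(1-p)]
= -0 - 1·ln(1-0.239)
= -ln(0.761) = 0.2731

0.2731


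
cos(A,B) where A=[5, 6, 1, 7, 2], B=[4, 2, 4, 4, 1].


A·B = 5·4 + 6·2 + 1·4 + 7·4 + 2·1 = 66
‖A‖ = √115 = 10.7238, ‖B‖ = √53 = 7.2801
cos = 66/(√115·√53) = 66/√6095 = 0.8454

0.8454


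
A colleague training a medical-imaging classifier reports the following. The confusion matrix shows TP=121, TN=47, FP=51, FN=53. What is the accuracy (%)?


Accuracy = (TP+TN)/(TP+TN+FP+FN)
= (121+47)/(272)
= 168/272 = 61.76%

61.76%


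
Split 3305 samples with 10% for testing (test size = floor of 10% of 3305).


Test = ⌊3305·10/100⌋ = 330
Train = 3305 - 330 = 2975

Train: 2975, Test: 330


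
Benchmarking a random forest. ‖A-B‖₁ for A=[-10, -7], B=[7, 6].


d = |-10-7| + |-7-6|
  = 17 + 13
  = 30

30


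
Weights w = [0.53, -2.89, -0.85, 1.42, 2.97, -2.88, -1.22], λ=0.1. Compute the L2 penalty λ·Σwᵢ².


‖w‖₂² = (0.53)² + (-2.89)² + (-0.85)² + (1.42)² + (2.97)² + (-2.88)² + (-1.22)²
     = 0.2809 + 8.3521 + 0.7225 + 2.0164 + 8.8209 + 8.2944 + 1.4884
     = 29.9756
λ·‖w‖₂² = 0.1·29.9756 = 2.99756

2.99756


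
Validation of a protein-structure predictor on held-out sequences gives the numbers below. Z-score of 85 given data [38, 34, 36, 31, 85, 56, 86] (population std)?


μ = 52.2857, σ = 22.2885
z = (85 - 52.2857)/22.2885 = 1.4678

1.4678


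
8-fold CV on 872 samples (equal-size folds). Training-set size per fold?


Fold size = 872/8 = 109
Training per fold = 872 - 109 = 763

763


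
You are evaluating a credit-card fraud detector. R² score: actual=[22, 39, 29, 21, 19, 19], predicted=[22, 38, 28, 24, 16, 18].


ȳ = 24.8333
SS_res = Σ(y-ŷ)² = 21
SS_tot = Σ(y-ȳ)² = 308.83
R² = 1 - SS_res/SS_tot = 1 - 0.068 = 0.932

0.932


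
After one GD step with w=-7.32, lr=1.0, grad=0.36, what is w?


w_new = w - α·∇
= -7.32 - 1.0·0.36
= -7.32 - 0.36
= -7.68

-7.68


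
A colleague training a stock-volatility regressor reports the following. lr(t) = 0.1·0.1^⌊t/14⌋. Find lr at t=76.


n_drops = ⌊76/14⌋ = 5
lr = 0.1·0.1^5 = 0.1·0.00001 = 0.000001

0.000001


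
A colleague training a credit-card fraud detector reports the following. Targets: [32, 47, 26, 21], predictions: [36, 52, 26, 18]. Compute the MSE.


Squared errors: (32-36)²=16, (47-52)²=25, (26-26)²=0, (21-18)²=9
Sum = 50
MSE = 50/4 = 25/2

25/2


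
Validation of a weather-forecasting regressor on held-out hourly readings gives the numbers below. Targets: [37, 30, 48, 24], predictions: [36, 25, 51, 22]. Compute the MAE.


Absolute errors: |37-36|=1, |30-25|=5, |48-51|=3, |24-22|=2
Sum = 11
MAE = 11/4 = 11/4

11/4


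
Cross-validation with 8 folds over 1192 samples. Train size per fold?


Fold size = 1192/8 = 149
Training per fold = 1192 - 149 = 1043

1043


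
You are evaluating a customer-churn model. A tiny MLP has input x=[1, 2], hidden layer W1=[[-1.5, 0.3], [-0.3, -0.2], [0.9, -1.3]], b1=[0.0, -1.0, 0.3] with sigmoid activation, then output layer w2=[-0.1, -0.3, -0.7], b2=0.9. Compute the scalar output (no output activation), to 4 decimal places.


z1[0] = (-1.5)·(1) + (0.3)·(2) + 0.0 = -0.9
z1[1] = (-0.3)·(1) + (-0.2)·(2) - 1.0 = -1.7
z1[2] = (0.9)·(1) + (-1.3)·(2) + 0.3 = -1.4
h = sigmoid(z1) = [0.2891, 0.1545, 0.1978]
output = (-0.1)·(0.2891) + (-0.3)·(0.1545) + (-0.7)·(0.1978) + 0.9 = 0.6863

0.6863


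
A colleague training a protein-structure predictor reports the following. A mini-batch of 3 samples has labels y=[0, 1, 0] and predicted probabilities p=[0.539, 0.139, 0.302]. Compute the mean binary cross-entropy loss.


L[0] = -ln(1-0.539) = -ln(0.461) = 0.7744
L[1] = -ln(0.139) = 1.9733
L[2] = -ln(1-0.302) = -ln(0.698) = 0.3595
mean = (0.7744 + 1.9733 + 0.3595)/3 = 1.0357

1.0357


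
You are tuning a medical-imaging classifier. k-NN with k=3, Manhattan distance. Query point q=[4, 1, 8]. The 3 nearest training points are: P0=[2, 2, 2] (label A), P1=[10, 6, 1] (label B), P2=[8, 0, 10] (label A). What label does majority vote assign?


d(q,P0) = 9  (label A)
d(q,P1) = 18  (label B)
d(q,P2) = 7  (label A)
Votes: A=2, B=1
Majority → A

A


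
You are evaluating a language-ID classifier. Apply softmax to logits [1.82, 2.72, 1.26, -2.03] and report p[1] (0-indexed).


Exponentials: e^1.82=6.1719, e^2.72=15.1803, e^1.26=3.5254, e^-2.03=0.1313
Sum = 25.0089
Softmax = [0.2468, 0.607, 0.141, 0.0053]
p[1] = 15.1803/25.0089 = 0.607

0.607


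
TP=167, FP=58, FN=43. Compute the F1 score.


Precision = 167/225 = 0.7422
Recall = 167/210 = 0.7952
F1 = 2·P·R/(P+R) = 2·TP/(2·TP+FP+FN) = 334/(334+58+43) = 334/435 = 0.7678

0.7678


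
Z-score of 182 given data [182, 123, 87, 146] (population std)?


μ = 134.5, σ = 34.5579
z = (182 - 134.5)/34.5579 = 1.3745

1.3745


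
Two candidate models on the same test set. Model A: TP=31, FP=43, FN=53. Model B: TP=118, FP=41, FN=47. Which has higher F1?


Model A: P=31/74=0.4189, R=31/84=0.369, F1=2PR/(P+R)=2TP/(2TP+FP+FN)=62/158=0.3924
Model B: P=118/159=0.7421, R=118/165=0.7152, F1=2PR/(P+R)=2TP/(2TP+FP+FN)=236/324=0.7284
0.3924 < 0.7284 → Model B

Model B


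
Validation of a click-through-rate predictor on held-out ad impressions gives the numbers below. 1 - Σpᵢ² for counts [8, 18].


Probabilities: [8/26, 18/26] ≈ [0.3077, 0.6923]
Σpᵢ² = (64 + 324)/26² = 388/676
Gini = 1 - Σpᵢ² = 1 - 388/676 = 0.426

0.426


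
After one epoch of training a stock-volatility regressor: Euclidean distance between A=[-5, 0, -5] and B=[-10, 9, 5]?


d = √((-5+ 10)² + (0-9)² + (-5-5)²)
  = √(25 + 81 + 100)
  = √206 = 14.3527

14.3527


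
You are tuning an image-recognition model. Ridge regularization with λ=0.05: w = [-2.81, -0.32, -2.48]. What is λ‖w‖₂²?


‖w‖₂² = (-2.81)² + (-0.32)² + (-2.48)²
     = 7.8961 + 0.1024 + 6.1504
     = 14.1489
λ·‖w‖₂² = 0.05·14.1489 = 0.707445

0.707445


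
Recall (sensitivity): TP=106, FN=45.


Recall = TP/(TP+FN)
= 106/(106+45)
= 106/151 = 70.2%

70.2%


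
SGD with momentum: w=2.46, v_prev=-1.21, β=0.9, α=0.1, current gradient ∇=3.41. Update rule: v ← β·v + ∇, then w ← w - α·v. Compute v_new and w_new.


v_new = 0.9·-1.21 + 3.41 = -1.089 + 3.41 = 2.321
w_new = 2.46 - 0.1·2.321 = 2.46 - 0.2321 = 2.2279

v_new=2.321, w_new=2.2279


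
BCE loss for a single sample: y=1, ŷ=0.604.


BCE = -[y·ln(p) + (1-y)·ln(1-p)]
= -1·ln(0.604) - 0
= -ln(0.604) = 0.5042

0.5042


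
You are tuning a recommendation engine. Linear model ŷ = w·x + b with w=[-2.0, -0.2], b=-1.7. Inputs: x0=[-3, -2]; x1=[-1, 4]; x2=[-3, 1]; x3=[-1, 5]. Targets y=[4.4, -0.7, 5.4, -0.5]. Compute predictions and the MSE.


ŷ0 = (-2.0)·(-3) + (-0.2)·(-2) - 1.7 = 4.7
ŷ1 = (-2.0)·(-1) + (-0.2)·(4) - 1.7 = -0.5
ŷ2 = (-2.0)·(-3) + (-0.2)·(1) - 1.7 = 4.1
ŷ3 = (-2.0)·(-1) + (-0.2)·(5) - 1.7 = -0.7
errors² = [0.09, 0.04, 1.69, 0.04]
MSE = 1.8600/4 = 0.465

0.465


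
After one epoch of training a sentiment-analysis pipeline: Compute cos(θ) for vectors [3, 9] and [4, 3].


A·B = 3·4 + 9·3 = 39
‖A‖ = √90 = 9.4868, ‖B‖ = √25 = 5
cos = 39/(√90·√25) = 39/√2250 = 0.8222

0.8222


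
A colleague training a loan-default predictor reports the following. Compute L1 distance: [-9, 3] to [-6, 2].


d = |-9+ 6| + |3-2|
  = 3 + 1
  = 4

4


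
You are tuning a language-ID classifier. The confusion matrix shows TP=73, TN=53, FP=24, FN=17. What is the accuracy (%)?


Accuracy = (TP+TN)/(TP+TN+FP+FN)
= (73+53)/(167)
= 126/167 = 75.45%

75.45%


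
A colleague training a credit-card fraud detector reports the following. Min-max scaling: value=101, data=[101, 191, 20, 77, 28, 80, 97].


min=20, max=191
(101-20)/(191-20) = 81/171 = 0.4737

0.4737


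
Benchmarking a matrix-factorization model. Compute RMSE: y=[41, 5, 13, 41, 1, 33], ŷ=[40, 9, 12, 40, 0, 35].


MSE = 24/6 = 4
RMSE = √(24/6) = 2.0

2.0


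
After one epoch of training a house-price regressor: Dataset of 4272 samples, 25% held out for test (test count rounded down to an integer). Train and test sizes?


Test = ⌊4272·25/100⌋ = 1068
Train = 4272 - 1068 = 3204

Train: 3204, Test: 1068


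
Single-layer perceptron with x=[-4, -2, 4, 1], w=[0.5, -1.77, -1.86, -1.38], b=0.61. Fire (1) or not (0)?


z = (-4)·(0.5) + (-2)·(-1.77) + (4)·(-1.86) + (1)·(-1.38) + 0.61
  = -6.67
step(z) = 0 (z<0)

0


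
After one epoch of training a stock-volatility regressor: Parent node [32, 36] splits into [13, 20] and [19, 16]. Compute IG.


Parent = [32, 36], H_parent = 0.9975
H_left = 0.9673 (n=33), H_right = 0.9947 (n=35)
H_children = (33/68)·0.9673 + (35/68)·0.9947 = 0.9814
IG = 0.9975 - 0.9814 = 0.0161

0.0161


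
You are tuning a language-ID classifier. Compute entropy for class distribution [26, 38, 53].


Probabilities: [26/117, 38/117, 53/117] ≈ [0.2222, 0.3248, 0.453]
H = -((26/117)·log₂(26/117) + (38/117)·log₂(38/117) + (53/117)·log₂(53/117))
  = 1.5267 bits

1.5267 bits


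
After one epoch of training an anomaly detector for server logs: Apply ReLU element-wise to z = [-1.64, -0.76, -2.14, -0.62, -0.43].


ReLU(-1.64) = max(0, -1.64) = 0.0
ReLU(-0.76) = max(0, -0.76) = 0.0
ReLU(-2.14) = max(0, -2.14) = 0.0
ReLU(-0.62) = max(0, -0.62) = 0.0
ReLU(-0.43) = max(0, -0.43) = 0.0
result = [0.0, 0.0, 0.0, 0.0, 0.0]

[0.0, 0.0, 0.0, 0.0, 0.0]


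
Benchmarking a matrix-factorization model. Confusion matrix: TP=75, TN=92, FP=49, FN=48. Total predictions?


Total = TP + TN + FP + FN
= 75 + 92 + 49 + 48
= 264
(Predicted positive: 124, predicted negative: 140)

264


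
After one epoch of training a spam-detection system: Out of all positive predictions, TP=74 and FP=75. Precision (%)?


Precision = TP/(TP+FP)
= 74/(74+75)
= 74/149 = 49.66%

49.66%


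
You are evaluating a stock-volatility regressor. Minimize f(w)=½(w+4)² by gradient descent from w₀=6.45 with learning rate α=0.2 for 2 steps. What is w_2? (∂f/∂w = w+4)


step 1: grad = 6.45+4 = 10.45; w = 6.45 - 0.2·(10.45) = 4.36
step 2: grad = 4.36+4 = 8.36; w = 4.36 - 0.2·(8.36) = 2.688

2.688


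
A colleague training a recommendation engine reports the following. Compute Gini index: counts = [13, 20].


Probabilities: [13/33, 20/33] ≈ [0.3939, 0.6061]
Σpᵢ² = (169 + 400)/33² = 569/1089
Gini = 1 - Σpᵢ² = 1 - 569/1089 = 0.4775

0.4775


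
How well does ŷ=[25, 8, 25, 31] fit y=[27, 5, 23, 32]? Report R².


ȳ = 21.75
SS_res = Σ(y-ŷ)² = 18
SS_tot = Σ(y-ȳ)² = 414.75
R² = 1 - SS_res/SS_tot = 1 - 0.0434 = 0.9566

0.9566


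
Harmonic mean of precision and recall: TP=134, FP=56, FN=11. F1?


Precision = 134/190 = 0.7053
Recall = 134/145 = 0.9241
F1 = 2·P·R/(P+R) = 2·TP/(2·TP+FP+FN) = 268/(268+56+11) = 268/335 = 0.8

0.8


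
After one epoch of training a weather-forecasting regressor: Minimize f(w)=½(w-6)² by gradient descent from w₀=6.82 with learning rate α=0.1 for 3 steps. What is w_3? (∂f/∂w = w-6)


step 1: grad = 6.82-6 = 0.82; w = 6.82 - 0.1·(0.82) = 6.738
step 2: grad = 6.738-6 = 0.738; w = 6.738 - 0.1·(0.738) = 6.6642
step 3: grad = 6.6642-6 = 0.6642; w = 6.6642 - 0.1·(0.6642) = 6.59778

6.59778


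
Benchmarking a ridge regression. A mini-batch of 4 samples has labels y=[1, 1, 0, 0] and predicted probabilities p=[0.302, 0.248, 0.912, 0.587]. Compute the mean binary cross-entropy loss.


L[0] = -ln(0.302) = 1.1973
L[1] = -ln(0.248) = 1.3943
L[2] = -ln(1-0.912) = -ln(0.088) = 2.4304
L[3] = -ln(1-0.587) = -ln(0.413) = 0.8843
mean = (1.1973 + 1.3943 + 2.4304 + 0.8843)/4 = 1.4766

1.4766


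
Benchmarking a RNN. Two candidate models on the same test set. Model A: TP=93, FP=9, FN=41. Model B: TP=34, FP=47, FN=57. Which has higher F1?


Model A: P=93/102=0.9118, R=93/134=0.694, F1=2PR/(P+R)=2TP/(2TP+FP+FN)=186/236=0.7881
Model B: P=34/81=0.4198, R=34/91=0.3736, F1=2PR/(P+R)=2TP/(2TP+FP+FN)=68/172=0.3953
0.7881 > 0.3953 → Model A

Model A


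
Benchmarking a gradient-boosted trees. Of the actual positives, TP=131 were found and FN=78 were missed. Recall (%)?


Recall = TP/(TP+FN)
= 131/(131+78)
= 131/209 = 62.68%

62.68%


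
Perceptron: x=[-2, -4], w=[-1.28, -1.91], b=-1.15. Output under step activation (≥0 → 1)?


z = (-2)·(-1.28) + (-4)·(-1.91) - 1.15
  = 9.05
step(z) = 1 (z≥0)

1


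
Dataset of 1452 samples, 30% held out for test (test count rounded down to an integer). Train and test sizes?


Test = ⌊1452·30/100⌋ = 435
Train = 1452 - 435 = 1017

Train: 1017, Test: 435


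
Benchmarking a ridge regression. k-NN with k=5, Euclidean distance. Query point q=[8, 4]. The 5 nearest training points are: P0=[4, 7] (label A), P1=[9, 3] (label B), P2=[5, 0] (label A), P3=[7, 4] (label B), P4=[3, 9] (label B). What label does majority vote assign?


d(q,P0) = 5.0  (label A)
d(q,P1) = 1.4142  (label B)
d(q,P2) = 5.0  (label A)
d(q,P3) = 1.0  (label B)
d(q,P4) = 7.0711  (label B)
Votes: A=2, B=3
Majority → B

B


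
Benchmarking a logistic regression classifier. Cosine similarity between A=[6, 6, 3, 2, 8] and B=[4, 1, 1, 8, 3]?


A·B = 6·4 + 6·1 + 3·1 + 2·8 + 8·3 = 73
‖A‖ = √149 = 12.2066, ‖B‖ = √91 = 9.5394
cos = 73/(√149·√91) = 73/√13559 = 0.6269

0.6269


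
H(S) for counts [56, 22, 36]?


Probabilities: [56/114, 22/114, 36/114] ≈ [0.4912, 0.193, 0.3158]
H = -((56/114)·log₂(56/114) + (22/114)·log₂(22/114) + (36/114)·log₂(36/114))
  = 1.487 bits

1.487 bits


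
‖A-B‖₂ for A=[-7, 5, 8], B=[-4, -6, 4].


d = √((-7+ 4)² + (5+ 6)² + (8-4)²)
  = √(9 + 121 + 16)
  = √146 = 12.083

12.083


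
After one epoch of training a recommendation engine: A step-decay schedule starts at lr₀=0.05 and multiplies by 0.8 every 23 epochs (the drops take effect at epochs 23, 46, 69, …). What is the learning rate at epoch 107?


n_drops = ⌊107/23⌋ = 4
lr = 0.05·0.8^4 = 0.05·0.4096 = 0.02048

0.02048


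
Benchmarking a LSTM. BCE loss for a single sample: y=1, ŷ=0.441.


BCE = -[y·ln(p) + (1-y)·ln(1-p)]
= -1·ln(0.441) - 0
= -ln(0.441) = 0.8187

0.8187


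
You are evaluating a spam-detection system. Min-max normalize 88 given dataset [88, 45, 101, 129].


min=45, max=129
(88-45)/(129-45) = 43/84 = 0.5119

0.5119


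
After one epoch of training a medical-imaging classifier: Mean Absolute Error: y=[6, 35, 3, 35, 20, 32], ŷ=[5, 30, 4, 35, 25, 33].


Absolute errors: |6-5|=1, |35-30|=5, |3-4|=1, |35-35|=0, |20-25|=5, |32-33|=1
Sum = 13
MAE = 13/6 = 13/6

13/6


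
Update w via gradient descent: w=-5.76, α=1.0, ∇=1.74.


w_new = w - α·∇
= -5.76 - 1.0·1.74
= -5.76 - 1.74
= -7.5

-7.5


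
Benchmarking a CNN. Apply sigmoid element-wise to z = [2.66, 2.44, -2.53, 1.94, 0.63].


σ(2.66) = 1/(1+e^-2.66) = 0.9346
σ(2.44) = 1/(1+e^-2.44) = 0.9198
σ(-2.53) = 1/(1+e^2.53) = 0.0738
σ(1.94) = 1/(1+e^-1.94) = 0.8744
σ(0.63) = 1/(1+e^-0.63) = 0.6525
result = [0.9346, 0.9198, 0.0738, 0.8744, 0.6525]

[0.9346, 0.9198, 0.0738, 0.8744, 0.6525]


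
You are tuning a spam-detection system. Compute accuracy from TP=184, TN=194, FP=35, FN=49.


Accuracy = (TP+TN)/(TP+TN+FP+FN)
= (184+194)/(462)
= 378/462 = 81.82%

81.82%


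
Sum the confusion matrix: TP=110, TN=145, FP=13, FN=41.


Total = TP + TN + FP + FN
= 110 + 145 + 13 + 41
= 309
(Predicted positive: 123, predicted negative: 186)

309


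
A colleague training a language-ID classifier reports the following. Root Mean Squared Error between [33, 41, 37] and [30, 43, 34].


MSE = 22/3 = 7.3333
RMSE = √(22/3) = 2.708

2.708


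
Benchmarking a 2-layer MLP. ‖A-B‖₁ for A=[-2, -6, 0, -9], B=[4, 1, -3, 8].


d = |-2-4| + |-6-1| + |0+ 3| + |-9-8|
  = 6 + 7 + 3 + 17
  = 33

33


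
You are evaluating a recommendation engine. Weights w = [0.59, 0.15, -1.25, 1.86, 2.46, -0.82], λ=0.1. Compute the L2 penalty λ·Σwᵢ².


‖w‖₂² = (0.59)² + (0.15)² + (-1.25)² + (1.86)² + (2.46)² + (-0.82)²
     = 0.3481 + 0.0225 + 1.5625 + 3.4596 + 6.0516 + 0.6724
     = 12.1167
λ·‖w‖₂² = 0.1·12.1167 = 1.21167

1.21167


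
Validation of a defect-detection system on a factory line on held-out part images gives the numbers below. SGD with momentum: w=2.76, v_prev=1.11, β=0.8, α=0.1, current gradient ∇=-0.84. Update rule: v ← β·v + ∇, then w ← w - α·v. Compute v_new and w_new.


v_new = 0.8·1.11 - 0.84 = 0.888 - 0.84 = 0.048
w_new = 2.76 - 0.1·0.048 = 2.76 - 0.0048 = 2.7552

v_new=0.048, w_new=2.7552


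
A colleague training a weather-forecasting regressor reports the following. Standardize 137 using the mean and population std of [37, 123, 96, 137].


μ = 98.25, σ = 38.3104
z = (137 - 98.25)/38.3104 = 1.0115

1.0115


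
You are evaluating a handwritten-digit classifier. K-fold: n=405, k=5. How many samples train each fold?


Fold size = 405/5 = 81
Training per fold = 405 - 81 = 324

324


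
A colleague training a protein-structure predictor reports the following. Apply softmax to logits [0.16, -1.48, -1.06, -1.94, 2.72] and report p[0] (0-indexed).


Exponentials: e^0.16=1.1735, e^-1.48=0.2276, e^-1.06=0.3465, e^-1.94=0.1437, e^2.72=15.1803
Sum = 17.0716
Softmax = [0.0687, 0.0133, 0.0203, 0.0084, 0.8892]
p[0] = 1.1735/17.0716 = 0.0687

0.0687


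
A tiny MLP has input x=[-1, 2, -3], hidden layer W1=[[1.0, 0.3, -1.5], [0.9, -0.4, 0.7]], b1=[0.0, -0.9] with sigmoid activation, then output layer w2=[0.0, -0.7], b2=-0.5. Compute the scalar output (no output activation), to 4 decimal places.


z1[0] = (1.0)·(-1) + (0.3)·(2) + (-1.5)·(-3) + 0.0 = 4.1
z1[1] = (0.9)·(-1) + (-0.4)·(2) + (0.7)·(-3) - 0.9 = -4.7
h = sigmoid(z1) = [0.9837, 0.009]
output = (0.0)·(0.9837) + (-0.7)·(0.009) - 0.5 = -0.5063

-0.5063


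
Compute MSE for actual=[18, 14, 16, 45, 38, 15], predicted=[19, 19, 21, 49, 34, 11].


Squared errors: (18-19)²=1, (14-19)²=25, (16-21)²=25, (45-49)²=16, (38-34)²=16, (15-11)²=16
Sum = 99
MSE = 99/6 = 33/2

33/2


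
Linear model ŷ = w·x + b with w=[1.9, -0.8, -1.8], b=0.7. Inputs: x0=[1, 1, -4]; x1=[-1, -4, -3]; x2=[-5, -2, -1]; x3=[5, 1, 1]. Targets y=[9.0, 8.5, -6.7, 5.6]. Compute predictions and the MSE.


ŷ0 = (1.9)·(1) + (-0.8)·(1) + (-1.8)·(-4) + 0.7 = 9.0
ŷ1 = (1.9)·(-1) + (-0.8)·(-4) + (-1.8)·(-3) + 0.7 = 7.4
ŷ2 = (1.9)·(-5) + (-0.8)·(-2) + (-1.8)·(-1) + 0.7 = -5.4
ŷ3 = (1.9)·(5) + (-0.8)·(1) + (-1.8)·(1) + 0.7 = 7.6
errors² = [0.0, 1.21, 1.69, 4.0]
MSE = 6.9000/4 = 1.725

1.725


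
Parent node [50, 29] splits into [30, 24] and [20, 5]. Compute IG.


Parent = [50, 29], H_parent = 0.9484
H_left = 0.9911 (n=54), H_right = 0.7219 (n=25)
H_children = (54/79)·0.9911 + (25/79)·0.7219 = 0.9059
IG = 0.9484 - 0.9059 = 0.0425

0.0425


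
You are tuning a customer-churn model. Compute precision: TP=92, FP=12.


Precision = TP/(TP+FP)
= 92/(92+12)
= 92/104 = 88.46%

88.46%


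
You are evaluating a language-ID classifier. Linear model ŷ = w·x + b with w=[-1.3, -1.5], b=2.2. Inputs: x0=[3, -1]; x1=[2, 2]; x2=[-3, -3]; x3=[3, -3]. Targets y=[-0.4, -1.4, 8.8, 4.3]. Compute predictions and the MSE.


ŷ0 = (-1.3)·(3) + (-1.5)·(-1) + 2.2 = -0.2
ŷ1 = (-1.3)·(2) + (-1.5)·(2) + 2.2 = -3.4
ŷ2 = (-1.3)·(-3) + (-1.5)·(-3) + 2.2 = 10.6
ŷ3 = (-1.3)·(3) + (-1.5)·(-3) + 2.2 = 2.8
errors² = [0.04, 4.0, 3.24, 2.25]
MSE = 9.5300/4 = 2.3825

2.3825


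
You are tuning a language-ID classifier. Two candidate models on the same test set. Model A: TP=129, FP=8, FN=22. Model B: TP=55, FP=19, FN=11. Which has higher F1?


Model A: P=129/137=0.9416, R=129/151=0.8543, F1=2PR/(P+R)=2TP/(2TP+FP+FN)=258/288=0.8958
Model B: P=55/74=0.7432, R=55/66=0.8333, F1=2PR/(P+R)=2TP/(2TP+FP+FN)=110/140=0.7857
0.8958 > 0.7857 → Model A

Model A


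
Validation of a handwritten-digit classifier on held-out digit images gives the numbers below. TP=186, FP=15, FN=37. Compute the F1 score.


Precision = 186/201 = 0.9254
Recall = 186/223 = 0.8341
F1 = 2·P·R/(P+R) = 2·TP/(2·TP+FP+FN) = 372/(372+15+37) = 372/424 = 0.8774

0.8774


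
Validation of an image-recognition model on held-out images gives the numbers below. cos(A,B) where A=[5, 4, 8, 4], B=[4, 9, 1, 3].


A·B = 5·4 + 4·9 + 8·1 + 4·3 = 76
‖A‖ = √121 = 11, ‖B‖ = √107 = 10.3441
cos = 76/(√121·√107) = 76/√12947 = 0.6679

0.6679


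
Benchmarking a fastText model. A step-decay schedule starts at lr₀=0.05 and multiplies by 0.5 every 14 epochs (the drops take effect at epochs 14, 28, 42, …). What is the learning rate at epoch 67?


n_drops = ⌊67/14⌋ = 4
lr = 0.05·0.5^4 = 0.05·0.0625 = 0.003125

0.003125


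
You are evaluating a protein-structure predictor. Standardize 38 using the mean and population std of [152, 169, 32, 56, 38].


μ = 89.4, σ = 58.834
z = (38 - 89.4)/58.834 = -0.8736

-0.8736


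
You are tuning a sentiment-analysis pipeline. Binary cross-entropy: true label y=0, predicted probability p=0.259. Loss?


BCE = -[y·ln(p) + (1-y)·ln(1-p)]
= -0 - 1·ln(1-0.259)
= -ln(0.741) = 0.2998

0.2998


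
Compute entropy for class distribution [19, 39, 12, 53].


Probabilities: [19/123, 39/123, 12/123, 53/123] ≈ [0.1545, 0.3171, 0.0976, 0.4309]
H = -((19/123)·log₂(19/123) + (39/123)·log₂(39/123) + (12/123)·log₂(12/123) + (53/123)·log₂(53/123))
  = 1.7926 bits

1.7926 bits


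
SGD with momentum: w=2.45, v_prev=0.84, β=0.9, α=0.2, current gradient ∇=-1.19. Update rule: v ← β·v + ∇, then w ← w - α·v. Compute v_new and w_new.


v_new = 0.9·0.84 - 1.19 = 0.756 - 1.19 = -0.434
w_new = 2.45 - 0.2·-0.434 = 2.45 + 0.0868 = 2.5368

v_new=-0.434, w_new=2.5368


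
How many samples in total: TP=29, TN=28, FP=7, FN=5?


Total = TP + TN + FP + FN
= 29 + 28 + 7 + 5
= 69
(Predicted positive: 36, predicted negative: 33)

69


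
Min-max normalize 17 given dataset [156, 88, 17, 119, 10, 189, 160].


min=10, max=189
(17-10)/(189-10) = 7/179 = 0.0391

0.0391


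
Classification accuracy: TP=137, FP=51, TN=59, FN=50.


Accuracy = (TP+TN)/(TP+TN+FP+FN)
= (137+59)/(297)
= 196/297 = 65.99%

65.99%


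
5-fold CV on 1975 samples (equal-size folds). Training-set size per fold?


Fold size = 1975/5 = 395
Training per fold = 1975 - 395 = 1580

1580


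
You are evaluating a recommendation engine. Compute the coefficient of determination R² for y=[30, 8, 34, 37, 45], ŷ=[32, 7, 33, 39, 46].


ȳ = 30.8
SS_res = Σ(y-ŷ)² = 11
SS_tot = Σ(y-ȳ)² = 770.8
R² = 1 - SS_res/SS_tot = 1 - 0.0143 = 0.9857

0.9857


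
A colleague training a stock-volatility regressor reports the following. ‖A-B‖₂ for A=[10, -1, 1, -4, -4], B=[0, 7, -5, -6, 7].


d = √((10-0)² + (-1-7)² + (1+ 5)² + (-4+ 6)² + (-4-7)²)
  = √(100 + 64 + 36 + 4 + 121)
  = √325 = 18.0278

18.0278


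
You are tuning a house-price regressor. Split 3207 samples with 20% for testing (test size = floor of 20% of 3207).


Test = ⌊3207·20/100⌋ = 641
Train = 3207 - 641 = 2566

Train: 2566, Test: 641


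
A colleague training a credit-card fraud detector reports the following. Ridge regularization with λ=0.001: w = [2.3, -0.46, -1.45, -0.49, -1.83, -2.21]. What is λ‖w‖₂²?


‖w‖₂² = (2.3)² + (-0.46)² + (-1.45)² + (-0.49)² + (-1.83)² + (-2.21)²
     = 5.29 + 0.2116 + 2.1025 + 0.2401 + 3.3489 + 4.8841
     = 16.0772
λ·‖w‖₂² = 0.001·16.0772 = 0.016077

0.016077


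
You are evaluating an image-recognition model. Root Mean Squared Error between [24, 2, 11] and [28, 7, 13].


MSE = 45/3 = 15
RMSE = √(45/3) = 3.873

3.873


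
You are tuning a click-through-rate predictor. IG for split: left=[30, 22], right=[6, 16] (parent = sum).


Parent = [36, 38], H_parent = 0.9995
H_left = 0.9829 (n=52), H_right = 0.8454 (n=22)
H_children = (52/74)·0.9829 + (22/74)·0.8454 = 0.942
IG = 0.9995 - 0.942 = 0.0575

0.0575
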